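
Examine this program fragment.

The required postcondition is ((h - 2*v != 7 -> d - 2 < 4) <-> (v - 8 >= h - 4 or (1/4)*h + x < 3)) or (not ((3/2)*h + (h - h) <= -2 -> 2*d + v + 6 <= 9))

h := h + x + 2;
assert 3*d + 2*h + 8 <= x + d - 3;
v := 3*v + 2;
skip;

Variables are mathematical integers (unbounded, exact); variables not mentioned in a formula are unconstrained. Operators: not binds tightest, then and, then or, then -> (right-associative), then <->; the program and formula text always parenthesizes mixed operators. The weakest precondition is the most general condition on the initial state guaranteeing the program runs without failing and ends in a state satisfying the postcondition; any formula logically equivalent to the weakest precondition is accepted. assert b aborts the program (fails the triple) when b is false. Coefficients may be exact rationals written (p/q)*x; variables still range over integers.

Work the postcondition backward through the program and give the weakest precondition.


Working backward. After the program, the postcondition ((h - 2*v != 7 -> d - 2 < 4) <-> (v - 8 >= h - 4 or (1/4)*h + x < 3)) or (not ((3/2)*h + (h - h) <= -2 -> 2*d + v + 6 <= 9)) must hold; in canonical form it is ((h != 2*v + 7 -> d < 6) <-> (v >= h + 4 or (1/4)*h + x < 3)) or (not ((3/2)*h <= -2 -> 2*d + v <= 3)).
Before skip: ((h != 2*v + 7 -> d < 6) <-> (v >= h + 4 or (1/4)*h + x < 3)) or (not ((3/2)*h <= -2 -> 2*d + v <= 3))
Before v := 3*v + 2: ((h != 6*v + 11 -> d < 6) <-> (3*v >= h + 2 or (1/4)*h + x < 3)) or (not ((3/2)*h <= -2 -> 2*d + 3*v <= 1))
Before assert 3*d + 2*h + 8 <= x + d - 3: 2*d + 2*h <= x - 11 and (((h != 6*v + 11 -> d < 6) <-> (3*v >= h + 2 or (1/4)*h + x < 3)) or (not ((3/2)*h <= -2 -> 2*d + 3*v <= 1)))
Before h := h + x + 2: 2*d + 2*h + x <= -15 and (((h + x != 6*v + 9 -> d < 6) <-> (3*v >= h + x + 4 or (1/4)*h + (5/4)*x < 5/2)) or (not ((3/2)*h + (3/2)*x <= -5 -> 2*d + 3*v <= 1)))
Answer: WP = 2*d + 2*h + x <= -15 and (((h + x != 6*v + 9 -> d < 6) <-> (3*v >= h + x + 4 or (1/4)*h + (5/4)*x < 5/2)) or (not ((3/2)*h + (3/2)*x <= -5 -> 2*d + 3*v <= 1)))


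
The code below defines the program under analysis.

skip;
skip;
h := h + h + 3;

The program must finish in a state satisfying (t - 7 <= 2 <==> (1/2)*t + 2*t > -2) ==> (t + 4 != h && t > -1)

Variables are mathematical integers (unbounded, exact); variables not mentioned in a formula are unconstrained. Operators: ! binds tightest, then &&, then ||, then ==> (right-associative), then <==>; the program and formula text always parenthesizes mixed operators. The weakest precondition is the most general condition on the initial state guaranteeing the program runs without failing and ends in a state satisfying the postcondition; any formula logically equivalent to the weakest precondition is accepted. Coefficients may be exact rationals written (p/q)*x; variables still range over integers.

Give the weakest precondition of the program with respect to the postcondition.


Working backward. After the program, the postcondition (t - 7 <= 2 <==> (1/2)*t + 2*t > -2) ==> (t + 4 != h && t > -1) must hold; in canonical form it is (t <= 9 <==> (5/2)*t > -2) ==> (t != h - 4 && t > -1).
Before h := h + h + 3: (t <= 9 <==> (5/2)*t > -2) ==> (t != 2*h - 1 && t > -1)
Before skip: (t <= 9 <==> (5/2)*t > -2) ==> (t != 2*h - 1 && t > -1)
Before skip: (t <= 9 <==> (5/2)*t > -2) ==> (t != 2*h - 1 && t > -1)
Answer: WP = (t <= 9 <==> (5/2)*t > -2) ==> (t != 2*h - 1 && t > -1)


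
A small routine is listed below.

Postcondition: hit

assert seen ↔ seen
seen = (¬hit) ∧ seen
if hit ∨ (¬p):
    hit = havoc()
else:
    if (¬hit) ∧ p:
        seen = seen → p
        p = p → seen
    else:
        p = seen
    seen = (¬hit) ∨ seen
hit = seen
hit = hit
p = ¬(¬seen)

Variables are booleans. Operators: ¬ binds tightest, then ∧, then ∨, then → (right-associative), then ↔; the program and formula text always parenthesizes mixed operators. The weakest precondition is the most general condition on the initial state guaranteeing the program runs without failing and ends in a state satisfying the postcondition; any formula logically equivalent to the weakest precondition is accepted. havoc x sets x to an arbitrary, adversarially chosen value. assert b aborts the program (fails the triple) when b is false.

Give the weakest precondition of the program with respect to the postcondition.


Working backward. After the program, hit must hold.
Before p := ¬(¬seen): hit
Before hit := hit: hit
Before hit := seen: seen
Then branch requires seen; else branch requires (((¬hit) ∧ p) → ((¬hit) ∨ (seen → p))) ∧ ((¬((¬hit) ∧ p)) → ((¬hit) ∨ seen)).
Before the if: ((hit ∨ (¬p)) → seen) ∧ ((¬(hit ∨ (¬p))) → ((((¬hit) ∧ p) → ((¬hit) ∨ (seen → p))) ∧ ((¬((¬hit) ∧ p)) → ((¬hit) ∨ seen))))
Before seen := (¬hit) ∧ seen: ((hit ∨ (¬p)) → ((¬hit) ∧ seen)) ∧ ((¬(hit ∨ (¬p))) → ((((¬hit) ∧ p) → ((¬hit) ∨ (((¬hit) ∧ seen) → p))) ∧ ((¬((¬hit) ∧ p)) → ((¬hit) ∨ ((¬hit) ∧ seen)))))
Before assert seen ↔ seen: ((hit ∨ (¬p)) → ((¬hit) ∧ seen)) ∧ ((¬(hit ∨ (¬p))) → ((((¬hit) ∧ p) → ((¬hit) ∨ (((¬hit) ∧ seen) → p))) ∧ ((¬((¬hit) ∧ p)) → ((¬hit) ∨ ((¬hit) ∧ seen)))))
Answer: WP = ((hit ∨ (¬p)) → ((¬hit) ∧ seen)) ∧ ((¬(hit ∨ (¬p))) → ((((¬hit) ∧ p) → ((¬hit) ∨ (((¬hit) ∧ seen) → p))) ∧ ((¬((¬hit) ∧ p)) → ((¬hit) ∨ ((¬hit) ∧ seen)))))


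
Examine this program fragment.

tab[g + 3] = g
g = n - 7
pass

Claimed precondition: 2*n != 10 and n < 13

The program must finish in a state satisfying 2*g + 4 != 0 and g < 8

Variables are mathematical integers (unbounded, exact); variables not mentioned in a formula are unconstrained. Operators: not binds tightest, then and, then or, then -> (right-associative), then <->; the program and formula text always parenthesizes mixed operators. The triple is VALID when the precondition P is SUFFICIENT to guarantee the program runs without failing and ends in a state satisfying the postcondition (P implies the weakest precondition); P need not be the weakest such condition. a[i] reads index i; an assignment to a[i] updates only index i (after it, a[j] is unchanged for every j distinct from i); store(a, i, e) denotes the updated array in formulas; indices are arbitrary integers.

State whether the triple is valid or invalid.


Working backward. After the program, the postcondition 2*g + 4 != 0 and g < 8 must hold; in canonical form it is 2*g != -4 and g < 8.
Before skip: 2*g != -4 and g < 8
Before g := n - 7: 2*n != 10 and n < 15
Before tab[g + 3] := g: 2*n != 10 and n < 15
The weakest precondition is 2*n != 10 and n < 15.
Check whether 2*n != 10 and n < 13 implies it.
Every state satisfying the precondition satisfies the weakest precondition: the implication holds.
Answer: valid


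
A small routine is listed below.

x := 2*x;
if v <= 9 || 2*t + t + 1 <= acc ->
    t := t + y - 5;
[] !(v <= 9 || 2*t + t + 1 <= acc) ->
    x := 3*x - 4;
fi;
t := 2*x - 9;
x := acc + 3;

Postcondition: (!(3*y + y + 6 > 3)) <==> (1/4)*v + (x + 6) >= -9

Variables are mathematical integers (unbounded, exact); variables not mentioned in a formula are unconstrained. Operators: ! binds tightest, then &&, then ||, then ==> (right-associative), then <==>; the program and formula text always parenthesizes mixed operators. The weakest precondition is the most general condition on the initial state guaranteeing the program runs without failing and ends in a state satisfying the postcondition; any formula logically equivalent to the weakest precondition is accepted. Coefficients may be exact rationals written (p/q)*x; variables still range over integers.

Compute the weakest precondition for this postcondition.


Working backward. After the program, the postcondition (!(3*y + y + 6 > 3)) <==> (1/4)*v + (x + 6) >= -9 must hold; in canonical form it is (!(4*y > -3)) <==> (1/4)*v + x >= -15.
Before x := acc + 3: (!(4*y > -3)) <==> acc + (1/4)*v >= -18
Before t := 2*x - 9: (!(4*y > -3)) <==> acc + (1/4)*v >= -18
Then branch requires (!(4*y > -3)) <==> acc + (1/4)*v >= -18; else branch requires (!(4*y > -3)) <==> acc + (1/4)*v >= -18.
Before the if: ((v <= 9 || 3*t <= acc - 1) ==> ((!(4*y > -3)) <==> acc + (1/4)*v >= -18)) && ((!(v <= 9 || 3*t <= acc - 1)) ==> ((!(4*y > -3)) <==> acc + (1/4)*v >= -18))
Before x := 2*x: ((v <= 9 || 3*t <= acc - 1) ==> ((!(4*y > -3)) <==> acc + (1/4)*v >= -18)) && ((!(v <= 9 || 3*t <= acc - 1)) ==> ((!(4*y > -3)) <==> acc + (1/4)*v >= -18))
Answer: WP = ((v <= 9 || 3*t <= acc - 1) ==> ((!(4*y > -3)) <==> acc + (1/4)*v >= -18)) && ((!(v <= 9 || 3*t <= acc - 1)) ==> ((!(4*y > -3)) <==> acc + (1/4)*v >= -18))


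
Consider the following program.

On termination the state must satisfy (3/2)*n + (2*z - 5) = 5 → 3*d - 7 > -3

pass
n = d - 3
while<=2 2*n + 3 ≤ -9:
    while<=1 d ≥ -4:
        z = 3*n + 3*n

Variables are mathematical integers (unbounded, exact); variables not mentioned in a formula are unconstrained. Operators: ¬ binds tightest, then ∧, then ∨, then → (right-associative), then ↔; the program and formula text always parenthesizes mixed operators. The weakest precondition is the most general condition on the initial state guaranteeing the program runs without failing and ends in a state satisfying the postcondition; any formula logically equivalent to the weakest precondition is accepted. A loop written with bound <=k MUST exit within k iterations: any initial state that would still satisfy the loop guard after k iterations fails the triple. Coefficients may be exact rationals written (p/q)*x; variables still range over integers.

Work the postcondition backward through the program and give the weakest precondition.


Working backward. After the program, the postcondition (3/2)*n + (2*z - 5) = 5 → 3*d - 7 > -3 must hold; in canonical form it is (3/2)*n + 2*z = 10 → 3*d > 4.
Before the loop (bound <=2), unroll the exhaustion recursion (WP_0 = exit-now case; WP_j = one more guarded iteration, up to j = 2):
  WP_0: (¬(2*n ≤ -12)) ∧ ((3/2)*n + 2*z = 10 → 3*d > 4)
  WP_1: (2*n ≤ -12 → ((d ≥ -4 → ((¬(d ≥ -4)) ∧ (¬(2*n ≤ -12)) ∧ ((27/2)*n = 10 → 3*d > 4))) ∧ ((¬(d ≥ -4)) → ((¬(2*n ≤ -12)) ∧ ((3/2)*n + 2*z = 10 → 3*d > 4))))) ∧ ((¬(2*n ≤ -12)) → ((3/2)*n + 2*z = 10 → 3*d > 4))
  WP_2: (2*n ≤ -12 → ((d ≥ -4 → ((¬(d ≥ -4)) ∧ (2*n ≤ -12 → ((d ≥ -4 → ((¬(d ≥ -4)) ∧ (¬(2*n ≤ -12)) ∧ ((27/2)*n = 10 → 3*d > 4))) ∧ ((¬(d ≥ -4)) → ((¬(2*n ≤ -12)) ∧ ((27/2)*n = 10 → 3*d > 4))))) ∧ ((¬(2*n ≤ -12)) → ((27/2)*n = 10 → 3*d > 4)))) ∧ ((¬(d ≥ -4)) → ((2*n ≤ -12 → ((d ≥ -4 → ((¬(d ≥ -4)) ∧ (¬(2*n ≤ -12)) ∧ ((27/2)*n = 10 → 3*d > 4))) ∧ ((¬(d ≥ -4)) → ((¬(2*n ≤ -12)) ∧ ((3/2)*n + 2*z = 10 → 3*d > 4))))) ∧ ((¬(2*n ≤ -12)) → ((3/2)*n + 2*z = 10 → 3*d > 4)))))) ∧ ((¬(2*n ≤ -12)) → ((3/2)*n + 2*z = 10 → 3*d > 4))
So before the loop: (2*n ≤ -12 → ((d ≥ -4 → ((¬(d ≥ -4)) ∧ (2*n ≤ -12 → ((d ≥ -4 → ((¬(d ≥ -4)) ∧ (¬(2*n ≤ -12)) ∧ ((27/2)*n = 10 → 3*d > 4))) ∧ ((¬(d ≥ -4)) → ((¬(2*n ≤ -12)) ∧ ((27/2)*n = 10 → 3*d > 4))))) ∧ ((¬(2*n ≤ -12)) → ((27/2)*n = 10 → 3*d > 4)))) ∧ ((¬(d ≥ -4)) → ((2*n ≤ -12 → ((d ≥ -4 → ((¬(d ≥ -4)) ∧ (¬(2*n ≤ -12)) ∧ ((27/2)*n = 10 → 3*d > 4))) ∧ ((¬(d ≥ -4)) → ((¬(2*n ≤ -12)) ∧ ((3/2)*n + 2*z = 10 → 3*d > 4))))) ∧ ((¬(2*n ≤ -12)) → ((3/2)*n + 2*z = 10 → 3*d > 4)))))) ∧ ((¬(2*n ≤ -12)) → ((3/2)*n + 2*z = 10 → 3*d > 4))
Before n := d - 3: (2*d ≤ -6 → ((d ≥ -4 → ((¬(d ≥ -4)) ∧ (2*d ≤ -6 → ((d ≥ -4 → ((¬(d ≥ -4)) ∧ (¬(2*d ≤ -6)) ∧ ((27/2)*d = 101/2 → 3*d > 4))) ∧ ((¬(d ≥ -4)) → ((¬(2*d ≤ -6)) ∧ ((27/2)*d = 101/2 → 3*d > 4))))) ∧ ((¬(2*d ≤ -6)) → ((27/2)*d = 101/2 → 3*d > 4)))) ∧ ((¬(d ≥ -4)) → ((2*d ≤ -6 → ((d ≥ -4 → ((¬(d ≥ -4)) ∧ (¬(2*d ≤ -6)) ∧ ((27/2)*d = 101/2 → 3*d > 4))) ∧ ((¬(d ≥ -4)) → ((¬(2*d ≤ -6)) ∧ ((3/2)*d + 2*z = 29/2 → 3*d > 4))))) ∧ ((¬(2*d ≤ -6)) → ((3/2)*d + 2*z = 29/2 → 3*d > 4)))))) ∧ ((¬(2*d ≤ -6)) → ((3/2)*d + 2*z = 29/2 → 3*d > 4))
Before skip: (2*d ≤ -6 → ((d ≥ -4 → ((¬(d ≥ -4)) ∧ (2*d ≤ -6 → ((d ≥ -4 → ((¬(d ≥ -4)) ∧ (¬(2*d ≤ -6)) ∧ ((27/2)*d = 101/2 → 3*d > 4))) ∧ ((¬(d ≥ -4)) → ((¬(2*d ≤ -6)) ∧ ((27/2)*d = 101/2 → 3*d > 4))))) ∧ ((¬(2*d ≤ -6)) → ((27/2)*d = 101/2 → 3*d > 4)))) ∧ ((¬(d ≥ -4)) → ((2*d ≤ -6 → ((d ≥ -4 → ((¬(d ≥ -4)) ∧ (¬(2*d ≤ -6)) ∧ ((27/2)*d = 101/2 → 3*d > 4))) ∧ ((¬(d ≥ -4)) → ((¬(2*d ≤ -6)) ∧ ((3/2)*d + 2*z = 29/2 → 3*d > 4))))) ∧ ((¬(2*d ≤ -6)) → ((3/2)*d + 2*z = 29/2 → 3*d > 4)))))) ∧ ((¬(2*d ≤ -6)) → ((3/2)*d + 2*z = 29/2 → 3*d > 4))
Answer: WP = (2*d ≤ -6 → ((d ≥ -4 → ((¬(d ≥ -4)) ∧ (2*d ≤ -6 → ((d ≥ -4 → ((¬(d ≥ -4)) ∧ (¬(2*d ≤ -6)) ∧ ((27/2)*d = 101/2 → 3*d > 4))) ∧ ((¬(d ≥ -4)) → ((¬(2*d ≤ -6)) ∧ ((27/2)*d = 101/2 → 3*d > 4))))) ∧ ((¬(2*d ≤ -6)) → ((27/2)*d = 101/2 → 3*d > 4)))) ∧ ((¬(d ≥ -4)) → ((2*d ≤ -6 → ((d ≥ -4 → ((¬(d ≥ -4)) ∧ (¬(2*d ≤ -6)) ∧ ((27/2)*d = 101/2 → 3*d > 4))) ∧ ((¬(d ≥ -4)) → ((¬(2*d ≤ -6)) ∧ ((3/2)*d + 2*z = 29/2 → 3*d > 4))))) ∧ ((¬(2*d ≤ -6)) → ((3/2)*d + 2*z = 29/2 → 3*d > 4)))))) ∧ ((¬(2*d ≤ -6)) → ((3/2)*d + 2*z = 29/2 → 3*d > 4))


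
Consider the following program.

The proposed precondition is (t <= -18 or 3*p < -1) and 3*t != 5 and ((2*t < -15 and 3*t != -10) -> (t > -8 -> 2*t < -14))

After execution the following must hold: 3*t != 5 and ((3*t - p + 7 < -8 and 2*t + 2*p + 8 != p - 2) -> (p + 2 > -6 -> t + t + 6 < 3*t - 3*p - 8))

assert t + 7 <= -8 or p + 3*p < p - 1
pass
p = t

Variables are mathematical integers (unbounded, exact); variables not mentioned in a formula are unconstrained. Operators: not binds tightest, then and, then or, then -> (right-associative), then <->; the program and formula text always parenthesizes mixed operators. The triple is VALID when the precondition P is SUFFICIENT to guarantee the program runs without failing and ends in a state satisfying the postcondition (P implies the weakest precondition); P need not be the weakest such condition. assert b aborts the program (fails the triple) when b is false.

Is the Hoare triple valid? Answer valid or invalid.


Working backward. After the program, the postcondition 3*t != 5 and ((3*t - p + 7 < -8 and 2*t + 2*p + 8 != p - 2) -> (p + 2 > -6 -> t + t + 6 < 3*t - 3*p - 8)) must hold; in canonical form it is 3*t != 5 and ((3*t < p - 15 and p + 2*t != -10) -> (p > -8 -> 3*p < t - 14)).
Before p := t: 3*t != 5 and ((2*t < -15 and 3*t != -10) -> (t > -8 -> 2*t < -14))
Before skip: 3*t != 5 and ((2*t < -15 and 3*t != -10) -> (t > -8 -> 2*t < -14))
Before assert t + 7 <= -8 or p + 3*p < p - 1: (t <= -15 or 3*p < -1) and 3*t != 5 and ((2*t < -15 and 3*t != -10) -> (t > -8 -> 2*t < -14))
The weakest precondition is (t <= -15 or 3*p < -1) and 3*t != 5 and ((2*t < -15 and 3*t != -10) -> (t > -8 -> 2*t < -14)).
Check whether (t <= -18 or 3*p < -1) and 3*t != 5 and ((2*t < -15 and 3*t != -10) -> (t > -8 -> 2*t < -14)) implies it.
Every state satisfying the precondition satisfies the weakest precondition: the implication holds.
Answer: valid


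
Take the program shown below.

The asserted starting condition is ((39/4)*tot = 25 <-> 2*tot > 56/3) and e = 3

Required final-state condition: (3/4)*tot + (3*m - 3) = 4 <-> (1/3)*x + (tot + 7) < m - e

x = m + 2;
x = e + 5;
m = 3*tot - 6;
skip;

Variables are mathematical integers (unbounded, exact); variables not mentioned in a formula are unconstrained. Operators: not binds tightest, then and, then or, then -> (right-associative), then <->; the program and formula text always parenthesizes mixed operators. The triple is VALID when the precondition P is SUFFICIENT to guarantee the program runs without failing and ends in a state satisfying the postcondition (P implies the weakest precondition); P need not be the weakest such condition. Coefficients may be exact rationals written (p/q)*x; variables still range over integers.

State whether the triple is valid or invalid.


Working backward. After the program, the postcondition (3/4)*tot + (3*m - 3) = 4 <-> (1/3)*x + (tot + 7) < m - e must hold; in canonical form it is 3*m + (3/4)*tot = 7 <-> e + tot + (1/3)*x < m - 7.
Before skip: 3*m + (3/4)*tot = 7 <-> e + tot + (1/3)*x < m - 7
Before m := 3*tot - 6: (39/4)*tot = 25 <-> e + (1/3)*x < 2*tot - 13
Before x := e + 5: (39/4)*tot = 25 <-> (4/3)*e < 2*tot - 44/3
Before x := m + 2: (39/4)*tot = 25 <-> (4/3)*e < 2*tot - 44/3
The weakest precondition is (39/4)*tot = 25 <-> (4/3)*e < 2*tot - 44/3.
Check whether ((39/4)*tot = 25 <-> 2*tot > 56/3) and e = 3 implies it.
Every state satisfying the precondition satisfies the weakest precondition: the implication holds.
Answer: valid


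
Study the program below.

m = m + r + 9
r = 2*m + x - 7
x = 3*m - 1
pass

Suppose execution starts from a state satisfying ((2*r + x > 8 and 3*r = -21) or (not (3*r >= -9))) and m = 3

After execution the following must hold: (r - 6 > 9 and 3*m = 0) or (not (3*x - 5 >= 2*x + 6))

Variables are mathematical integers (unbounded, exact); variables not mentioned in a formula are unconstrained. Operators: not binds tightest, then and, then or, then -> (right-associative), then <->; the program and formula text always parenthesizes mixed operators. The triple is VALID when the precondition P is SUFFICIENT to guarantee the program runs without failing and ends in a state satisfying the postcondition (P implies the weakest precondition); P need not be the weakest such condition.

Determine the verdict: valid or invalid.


Working backward. After the program, the postcondition (r - 6 > 9 and 3*m = 0) or (not (3*x - 5 >= 2*x + 6)) must hold; in canonical form it is (r > 15 and 3*m = 0) or (not (x >= 11)).
Before skip: (r > 15 and 3*m = 0) or (not (x >= 11))
Before x := 3*m - 1: (r > 15 and 3*m = 0) or (not (3*m >= 12))
Before r := 2*m + x - 7: (2*m + x > 22 and 3*m = 0) or (not (3*m >= 12))
Before m := m + r + 9: (2*m + 2*r + x > 4 and 3*m + 3*r = -27) or (not (3*m + 3*r >= -15))
The weakest precondition is (2*m + 2*r + x > 4 and 3*m + 3*r = -27) or (not (3*m + 3*r >= -15)).
Check whether ((2*r + x > 8 and 3*r = -21) or (not (3*r >= -9))) and m = 3 implies it.
Countermodel: at the initial state m = 3, r = -4, x = 23, the precondition holds but the weakest precondition fails.
Answer: invalid


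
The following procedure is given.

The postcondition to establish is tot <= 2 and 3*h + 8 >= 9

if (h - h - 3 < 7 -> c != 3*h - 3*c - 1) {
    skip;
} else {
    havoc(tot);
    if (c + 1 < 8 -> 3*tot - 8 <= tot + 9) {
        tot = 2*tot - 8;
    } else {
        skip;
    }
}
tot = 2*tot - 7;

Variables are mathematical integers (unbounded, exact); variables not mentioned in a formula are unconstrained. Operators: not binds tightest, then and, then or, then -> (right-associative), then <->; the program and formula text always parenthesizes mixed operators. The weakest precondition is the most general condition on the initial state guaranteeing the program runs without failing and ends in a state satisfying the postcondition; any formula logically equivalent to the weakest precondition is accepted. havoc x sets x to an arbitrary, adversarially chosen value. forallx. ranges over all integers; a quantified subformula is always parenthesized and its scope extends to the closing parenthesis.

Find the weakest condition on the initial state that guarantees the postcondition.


Working backward. After the program, the postcondition tot <= 2 and 3*h + 8 >= 9 must hold; in canonical form it is tot <= 2 and 3*h >= 1.
Before tot := 2*tot - 7: 2*tot <= 9 and 3*h >= 1
Then branch requires 2*tot <= 9 and 3*h >= 1; else branch requires forall tot_1. (((c < 7 -> 2*tot_1 <= 17) -> (4*tot_1 <= 25 and 3*h >= 1)) and ((not (c < 7 -> 2*tot_1 <= 17)) -> (2*tot_1 <= 9 and 3*h >= 1))).
Before the if: (4*c != 3*h - 1 -> (2*tot <= 9 and 3*h >= 1)) and ((not (4*c != 3*h - 1)) -> (forall tot_1. (((c < 7 -> 2*tot_1 <= 17) -> (4*tot_1 <= 25 and 3*h >= 1)) and ((not (c < 7 -> 2*tot_1 <= 17)) -> (2*tot_1 <= 9 and 3*h >= 1)))))
Answer: WP = (4*c != 3*h - 1 -> (2*tot <= 9 and 3*h >= 1)) and ((not (4*c != 3*h - 1)) -> (forall tot_1. (((c < 7 -> 2*tot_1 <= 17) -> (4*tot_1 <= 25 and 3*h >= 1)) and ((not (c < 7 -> 2*tot_1 <= 17)) -> (2*tot_1 <= 9 and 3*h >= 1)))))


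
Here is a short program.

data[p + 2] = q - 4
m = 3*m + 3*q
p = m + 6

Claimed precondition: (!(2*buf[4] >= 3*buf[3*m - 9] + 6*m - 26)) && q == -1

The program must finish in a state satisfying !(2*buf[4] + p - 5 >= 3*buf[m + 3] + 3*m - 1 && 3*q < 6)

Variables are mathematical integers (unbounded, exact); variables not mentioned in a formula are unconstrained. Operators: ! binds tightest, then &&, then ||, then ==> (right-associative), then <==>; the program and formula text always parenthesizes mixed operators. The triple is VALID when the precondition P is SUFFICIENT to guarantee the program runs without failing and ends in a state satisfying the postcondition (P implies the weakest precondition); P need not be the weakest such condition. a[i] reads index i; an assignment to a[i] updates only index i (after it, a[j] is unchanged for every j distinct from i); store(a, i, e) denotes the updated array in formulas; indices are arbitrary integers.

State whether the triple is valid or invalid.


Working backward. After the program, the postcondition !(2*buf[4] + p - 5 >= 3*buf[m + 3] + 3*m - 1 && 3*q < 6) must hold; in canonical form it is !(2*buf[4] + p >= 3*buf[m + 3] + 3*m + 4 && 3*q < 6).
Before p := m + 6: !(2*buf[4] >= 3*buf[m + 3] + 2*m - 2 && 3*q < 6)
Before m := 3*m + 3*q: !(2*buf[4] >= 3*buf[3*m + 3*q + 3] + 6*m + 6*q - 2 && 3*q < 6)
Before data[p + 2] := q - 4: !(2*buf[4] >= 3*buf[3*m + 3*q + 3] + 6*m + 6*q - 2 && 3*q < 6)
The weakest precondition is !(2*buf[4] >= 3*buf[3*m + 3*q + 3] + 6*m + 6*q - 2 && 3*q < 6).
Check whether (!(2*buf[4] >= 3*buf[3*m - 9] + 6*m - 26)) && q == -1 implies it.
Countermodel: at the initial state buf = {[-52275] = 34853, [-52266] = -15215, [4] = 0, elsewhere 0}, m = -17422, q = -1, the precondition holds but the weakest precondition fails.
Answer: invalid


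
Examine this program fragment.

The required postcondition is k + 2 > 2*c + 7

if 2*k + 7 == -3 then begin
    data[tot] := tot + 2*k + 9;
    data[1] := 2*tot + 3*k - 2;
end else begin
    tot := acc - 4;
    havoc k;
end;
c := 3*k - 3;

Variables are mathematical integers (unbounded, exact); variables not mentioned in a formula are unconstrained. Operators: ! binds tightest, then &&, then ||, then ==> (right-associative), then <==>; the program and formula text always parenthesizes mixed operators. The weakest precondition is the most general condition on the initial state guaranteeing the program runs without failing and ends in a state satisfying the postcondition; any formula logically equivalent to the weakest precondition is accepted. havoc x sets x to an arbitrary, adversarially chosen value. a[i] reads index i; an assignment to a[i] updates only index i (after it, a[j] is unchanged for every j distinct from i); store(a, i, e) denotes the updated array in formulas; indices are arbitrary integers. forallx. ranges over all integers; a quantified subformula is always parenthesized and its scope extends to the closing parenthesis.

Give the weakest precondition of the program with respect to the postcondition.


Working backward. After the program, the postcondition k + 2 > 2*c + 7 must hold; in canonical form it is k > 2*c + 5.
Before c := 3*k - 3: 5*k < 1
Then branch requires 5*k < 1; else branch requires forall k_1. 5*k_1 < 1.
Before the if: (2*k == -10 ==> 5*k < 1) && ((!(2*k == -10)) ==> (forall k_1. 5*k_1 < 1))
Answer: WP = (2*k == -10 ==> 5*k < 1) && ((!(2*k == -10)) ==> (forall k_1. 5*k_1 < 1))


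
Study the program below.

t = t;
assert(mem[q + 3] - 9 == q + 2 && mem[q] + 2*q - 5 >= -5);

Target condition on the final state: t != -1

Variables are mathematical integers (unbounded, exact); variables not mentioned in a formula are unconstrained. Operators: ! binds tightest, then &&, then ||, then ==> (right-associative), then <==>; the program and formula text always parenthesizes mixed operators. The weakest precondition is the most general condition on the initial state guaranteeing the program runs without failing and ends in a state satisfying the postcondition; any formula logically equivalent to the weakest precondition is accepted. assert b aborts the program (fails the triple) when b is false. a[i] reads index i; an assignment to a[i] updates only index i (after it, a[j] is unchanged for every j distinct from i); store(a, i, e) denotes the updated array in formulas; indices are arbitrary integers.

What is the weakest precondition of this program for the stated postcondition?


Working backward. After the program, t != -1 must hold.
Before assert mem[q + 3] - 9 == q + 2 && mem[q] + 2*q - 5 >= -5: mem[q + 3] == q + 11 && mem[q] + 2*q >= 0 && t != -1
Before t := t: mem[q + 3] == q + 11 && mem[q] + 2*q >= 0 && t != -1
Answer: WP = mem[q + 3] == q + 11 && mem[q] + 2*q >= 0 && t != -1


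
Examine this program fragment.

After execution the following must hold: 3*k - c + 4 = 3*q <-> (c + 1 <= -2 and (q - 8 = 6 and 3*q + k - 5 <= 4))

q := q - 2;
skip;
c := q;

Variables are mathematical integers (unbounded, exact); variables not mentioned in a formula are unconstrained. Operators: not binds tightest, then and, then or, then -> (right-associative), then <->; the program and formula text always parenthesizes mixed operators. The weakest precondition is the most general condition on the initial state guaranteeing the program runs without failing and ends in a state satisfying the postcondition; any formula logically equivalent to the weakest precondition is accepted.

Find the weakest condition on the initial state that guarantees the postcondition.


Working backward. After the program, the postcondition 3*k - c + 4 = 3*q <-> (c + 1 <= -2 and (q - 8 = 6 and 3*q + k - 5 <= 4)) must hold; in canonical form it is 3*k = c + 3*q - 4 <-> (c <= -3 and q = 14 and k + 3*q <= 9).
Before c := q: 3*k = 4*q - 4 <-> (q <= -3 and q = 14 and k + 3*q <= 9)
Before skip: 3*k = 4*q - 4 <-> (q <= -3 and q = 14 and k + 3*q <= 9)
Before q := q - 2: 3*k = 4*q - 12 <-> (q <= -1 and q = 16 and k + 3*q <= 15)
Answer: WP = 3*k = 4*q - 12 <-> (q <= -1 and q = 16 and k + 3*q <= 15)


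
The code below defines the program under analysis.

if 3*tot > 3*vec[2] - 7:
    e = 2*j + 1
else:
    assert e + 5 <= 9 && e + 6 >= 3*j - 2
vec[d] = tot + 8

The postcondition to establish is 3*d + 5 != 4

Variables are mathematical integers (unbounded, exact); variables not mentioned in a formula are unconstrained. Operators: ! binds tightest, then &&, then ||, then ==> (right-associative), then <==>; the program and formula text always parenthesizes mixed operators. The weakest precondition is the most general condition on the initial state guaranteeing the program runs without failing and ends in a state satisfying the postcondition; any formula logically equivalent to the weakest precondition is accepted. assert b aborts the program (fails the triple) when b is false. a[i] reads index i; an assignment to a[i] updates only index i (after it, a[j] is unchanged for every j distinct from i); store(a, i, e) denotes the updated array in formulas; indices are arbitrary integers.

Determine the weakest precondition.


Working backward. After the program, the postcondition 3*d + 5 != 4 must hold; in canonical form it is 3*d != -1.
Before vec[d] := tot + 8: 3*d != -1
Then branch requires 3*d != -1; else branch requires e <= 4 && e >= 3*j - 8 && 3*d != -1.
Before the if: (3*tot > 3*vec[2] - 7 ==> 3*d != -1) && ((!(3*tot > 3*vec[2] - 7)) ==> (e <= 4 && e >= 3*j - 8 && 3*d != -1))
Answer: WP = (3*tot > 3*vec[2] - 7 ==> 3*d != -1) && ((!(3*tot > 3*vec[2] - 7)) ==> (e <= 4 && e >= 3*j - 8 && 3*d != -1))


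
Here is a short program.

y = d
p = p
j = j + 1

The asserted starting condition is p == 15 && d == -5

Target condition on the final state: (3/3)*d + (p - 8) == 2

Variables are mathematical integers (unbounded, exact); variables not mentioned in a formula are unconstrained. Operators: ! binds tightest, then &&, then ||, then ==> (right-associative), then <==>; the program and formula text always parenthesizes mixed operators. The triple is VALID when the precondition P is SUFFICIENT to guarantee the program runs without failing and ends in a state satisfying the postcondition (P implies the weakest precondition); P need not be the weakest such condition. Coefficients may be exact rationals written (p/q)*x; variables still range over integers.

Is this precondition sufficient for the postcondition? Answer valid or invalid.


Working backward. After the program, the postcondition (3/3)*d + (p - 8) == 2 must hold; in canonical form it is d + p == 10.
Before j := j + 1: d + p == 10
Before p := p: d + p == 10
Before y := d: d + p == 10
The weakest precondition is d + p == 10.
Check whether p == 15 && d == -5 implies it.
Every state satisfying the precondition satisfies the weakest precondition: the implication holds.
Answer: valid


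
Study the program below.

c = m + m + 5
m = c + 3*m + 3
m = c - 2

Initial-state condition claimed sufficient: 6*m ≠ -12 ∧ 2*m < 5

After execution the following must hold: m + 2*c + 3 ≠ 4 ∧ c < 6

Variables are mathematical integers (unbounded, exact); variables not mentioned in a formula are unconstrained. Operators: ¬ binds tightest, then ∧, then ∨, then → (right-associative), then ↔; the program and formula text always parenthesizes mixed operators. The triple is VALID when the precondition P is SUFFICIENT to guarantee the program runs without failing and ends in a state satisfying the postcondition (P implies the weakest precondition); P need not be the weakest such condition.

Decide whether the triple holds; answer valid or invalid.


Working backward. After the program, the postcondition m + 2*c + 3 ≠ 4 ∧ c < 6 must hold; in canonical form it is 2*c + m ≠ 1 ∧ c < 6.
Before m := c - 2: 3*c ≠ 3 ∧ c < 6
Before m := c + 3*m + 3: 3*c ≠ 3 ∧ c < 6
Before c := m + m + 5: 6*m ≠ -12 ∧ 2*m < 1
The weakest precondition is 6*m ≠ -12 ∧ 2*m < 1.
Check whether 6*m ≠ -12 ∧ 2*m < 5 implies it.
Countermodel: at the initial state m = 1, the precondition holds but the weakest precondition fails.
Answer: invalid


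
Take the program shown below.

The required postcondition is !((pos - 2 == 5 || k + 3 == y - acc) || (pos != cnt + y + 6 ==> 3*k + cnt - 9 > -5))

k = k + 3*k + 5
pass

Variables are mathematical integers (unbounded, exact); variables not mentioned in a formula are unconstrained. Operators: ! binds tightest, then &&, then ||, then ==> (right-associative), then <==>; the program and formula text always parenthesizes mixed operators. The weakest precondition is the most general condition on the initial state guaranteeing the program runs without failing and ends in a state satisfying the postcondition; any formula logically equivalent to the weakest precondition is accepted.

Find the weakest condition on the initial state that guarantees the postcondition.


Working backward. After the program, the postcondition !((pos - 2 == 5 || k + 3 == y - acc) || (pos != cnt + y + 6 ==> 3*k + cnt - 9 > -5)) must hold; in canonical form it is !(pos == 7 || acc + k == y - 3 || (pos != cnt + y + 6 ==> cnt + 3*k > 4)).
Before skip: !(pos == 7 || acc + k == y - 3 || (pos != cnt + y + 6 ==> cnt + 3*k > 4))
Before k := k + 3*k + 5: !(pos == 7 || acc + 4*k == y - 8 || (pos != cnt + y + 6 ==> cnt + 12*k > -11))
Answer: WP = !(pos == 7 || acc + 4*k == y - 8 || (pos != cnt + y + 6 ==> cnt + 12*k > -11))


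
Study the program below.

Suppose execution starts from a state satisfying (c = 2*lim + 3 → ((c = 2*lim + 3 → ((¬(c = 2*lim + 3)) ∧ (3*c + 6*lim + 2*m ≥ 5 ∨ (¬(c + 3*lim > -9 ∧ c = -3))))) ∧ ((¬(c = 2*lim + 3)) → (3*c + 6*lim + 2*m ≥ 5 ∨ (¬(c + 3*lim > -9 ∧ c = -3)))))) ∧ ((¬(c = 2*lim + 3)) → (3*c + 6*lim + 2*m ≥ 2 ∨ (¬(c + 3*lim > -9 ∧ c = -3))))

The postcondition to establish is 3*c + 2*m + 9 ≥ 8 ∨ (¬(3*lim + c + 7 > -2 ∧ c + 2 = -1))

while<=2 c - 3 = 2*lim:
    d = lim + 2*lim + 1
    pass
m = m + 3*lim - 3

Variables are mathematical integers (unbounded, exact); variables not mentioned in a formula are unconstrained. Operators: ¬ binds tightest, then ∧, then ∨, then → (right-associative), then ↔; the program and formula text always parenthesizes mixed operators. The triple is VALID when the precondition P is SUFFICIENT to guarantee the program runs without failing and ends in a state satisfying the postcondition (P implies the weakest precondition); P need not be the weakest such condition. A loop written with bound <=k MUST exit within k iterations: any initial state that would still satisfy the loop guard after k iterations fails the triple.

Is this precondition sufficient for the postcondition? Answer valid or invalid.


Working backward. After the program, the postcondition 3*c + 2*m + 9 ≥ 8 ∨ (¬(3*lim + c + 7 > -2 ∧ c + 2 = -1)) must hold; in canonical form it is 3*c + 2*m ≥ -1 ∨ (¬(c + 3*lim > -9 ∧ c = -3)).
Before m := m + 3*lim - 3: 3*c + 6*lim + 2*m ≥ 5 ∨ (¬(c + 3*lim > -9 ∧ c = -3))
Before the loop (bound <=2), unroll the exhaustion recursion (WP_0 = exit-now case; WP_j = one more guarded iteration, up to j = 2):
  WP_0: (¬(c = 2*lim + 3)) ∧ (3*c + 6*lim + 2*m ≥ 5 ∨ (¬(c + 3*lim > -9 ∧ c = -3)))
  WP_1: (c = 2*lim + 3 → ((¬(c = 2*lim + 3)) ∧ (3*c + 6*lim + 2*m ≥ 5 ∨ (¬(c + 3*lim > -9 ∧ c = -3))))) ∧ ((¬(c = 2*lim + 3)) → (3*c + 6*lim + 2*m ≥ 5 ∨ (¬(c + 3*lim > -9 ∧ c = -3))))
  WP_2: (c = 2*lim + 3 → ((c = 2*lim + 3 → ((¬(c = 2*lim + 3)) ∧ (3*c + 6*lim + 2*m ≥ 5 ∨ (¬(c + 3*lim > -9 ∧ c = -3))))) ∧ ((¬(c = 2*lim + 3)) → (3*c + 6*lim + 2*m ≥ 5 ∨ (¬(c + 3*lim > -9 ∧ c = -3)))))) ∧ ((¬(c = 2*lim + 3)) → (3*c + 6*lim + 2*m ≥ 5 ∨ (¬(c + 3*lim > -9 ∧ c = -3))))
So before the loop: (c = 2*lim + 3 → ((c = 2*lim + 3 → ((¬(c = 2*lim + 3)) ∧ (3*c + 6*lim + 2*m ≥ 5 ∨ (¬(c + 3*lim > -9 ∧ c = -3))))) ∧ ((¬(c = 2*lim + 3)) → (3*c + 6*lim + 2*m ≥ 5 ∨ (¬(c + 3*lim > -9 ∧ c = -3)))))) ∧ ((¬(c = 2*lim + 3)) → (3*c + 6*lim + 2*m ≥ 5 ∨ (¬(c + 3*lim > -9 ∧ c = -3))))
The weakest precondition is (c = 2*lim + 3 → ((c = 2*lim + 3 → ((¬(c = 2*lim + 3)) ∧ (3*c + 6*lim + 2*m ≥ 5 ∨ (¬(c + 3*lim > -9 ∧ c = -3))))) ∧ ((¬(c = 2*lim + 3)) → (3*c + 6*lim + 2*m ≥ 5 ∨ (¬(c + 3*lim > -9 ∧ c = -3)))))) ∧ ((¬(c = 2*lim + 3)) → (3*c + 6*lim + 2*m ≥ 5 ∨ (¬(c + 3*lim > -9 ∧ c = -3)))).
Check whether (c = 2*lim + 3 → ((c = 2*lim + 3 → ((¬(c = 2*lim + 3)) ∧ (3*c + 6*lim + 2*m ≥ 5 ∨ (¬(c + 3*lim > -9 ∧ c = -3))))) ∧ ((¬(c = 2*lim + 3)) → (3*c + 6*lim + 2*m ≥ 5 ∨ (¬(c + 3*lim > -9 ∧ c = -3)))))) ∧ ((¬(c = 2*lim + 3)) → (3*c + 6*lim + 2*m ≥ 2 ∨ (¬(c + 3*lim > -9 ∧ c = -3)))) implies it.
Countermodel: at the initial state c = -3, lim = 2, m = 0, the precondition holds but the weakest precondition fails.
Answer: invalid


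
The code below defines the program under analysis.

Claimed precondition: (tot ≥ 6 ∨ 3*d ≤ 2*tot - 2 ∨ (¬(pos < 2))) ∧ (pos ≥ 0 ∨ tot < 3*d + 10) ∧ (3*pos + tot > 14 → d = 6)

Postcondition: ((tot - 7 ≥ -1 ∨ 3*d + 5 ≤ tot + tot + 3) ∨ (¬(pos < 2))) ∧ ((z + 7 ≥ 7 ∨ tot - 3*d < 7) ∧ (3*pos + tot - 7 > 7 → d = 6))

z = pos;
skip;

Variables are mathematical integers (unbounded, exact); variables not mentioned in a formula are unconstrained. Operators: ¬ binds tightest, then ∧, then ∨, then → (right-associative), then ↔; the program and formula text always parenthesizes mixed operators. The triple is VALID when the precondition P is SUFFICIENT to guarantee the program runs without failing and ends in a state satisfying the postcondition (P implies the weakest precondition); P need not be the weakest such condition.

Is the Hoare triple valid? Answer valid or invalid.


Working backward. After the program, the postcondition ((tot - 7 ≥ -1 ∨ 3*d + 5 ≤ tot + tot + 3) ∨ (¬(pos < 2))) ∧ ((z + 7 ≥ 7 ∨ tot - 3*d < 7) ∧ (3*pos + tot - 7 > 7 → d = 6)) must hold; in canonical form it is (tot ≥ 6 ∨ 3*d ≤ 2*tot - 2 ∨ (¬(pos < 2))) ∧ (z ≥ 0 ∨ tot < 3*d + 7) ∧ (3*pos + tot > 14 → d = 6).
Before skip: (tot ≥ 6 ∨ 3*d ≤ 2*tot - 2 ∨ (¬(pos < 2))) ∧ (z ≥ 0 ∨ tot < 3*d + 7) ∧ (3*pos + tot > 14 → d = 6)
Before z := pos: (tot ≥ 6 ∨ 3*d ≤ 2*tot - 2 ∨ (¬(pos < 2))) ∧ (pos ≥ 0 ∨ tot < 3*d + 7) ∧ (3*pos + tot > 14 → d = 6)
The weakest precondition is (tot ≥ 6 ∨ 3*d ≤ 2*tot - 2 ∨ (¬(pos < 2))) ∧ (pos ≥ 0 ∨ tot < 3*d + 7) ∧ (3*pos + tot > 14 → d = 6).
Check whether (tot ≥ 6 ∨ 3*d ≤ 2*tot - 2 ∨ (¬(pos < 2))) ∧ (pos ≥ 0 ∨ tot < 3*d + 10) ∧ (3*pos + tot > 14 → d = 6) implies it.
Countermodel: at the initial state d = -1, pos = -1, tot = 4, the precondition holds but the weakest precondition fails.
Answer: invalid


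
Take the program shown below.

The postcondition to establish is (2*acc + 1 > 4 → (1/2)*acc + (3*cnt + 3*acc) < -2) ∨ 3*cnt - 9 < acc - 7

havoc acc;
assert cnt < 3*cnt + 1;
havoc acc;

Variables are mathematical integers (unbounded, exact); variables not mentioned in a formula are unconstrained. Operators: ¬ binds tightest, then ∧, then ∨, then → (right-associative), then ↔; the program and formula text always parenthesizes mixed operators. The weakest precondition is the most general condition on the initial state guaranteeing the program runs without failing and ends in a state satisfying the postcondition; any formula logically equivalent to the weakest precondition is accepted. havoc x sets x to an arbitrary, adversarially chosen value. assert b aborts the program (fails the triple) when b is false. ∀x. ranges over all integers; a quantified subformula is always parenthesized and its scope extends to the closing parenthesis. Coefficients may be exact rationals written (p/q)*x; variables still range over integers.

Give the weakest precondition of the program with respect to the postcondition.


Working backward. After the program, the postcondition (2*acc + 1 > 4 → (1/2)*acc + (3*cnt + 3*acc) < -2) ∨ 3*cnt - 9 < acc - 7 must hold; in canonical form it is (2*acc > 3 → (7/2)*acc + 3*cnt < -2) ∨ 3*cnt < acc + 2.
Before havoc acc: ∀acc_1. ((2*acc_1 > 3 → (7/2)*acc_1 + 3*cnt < -2) ∨ 3*cnt < acc_1 + 2)
Before assert cnt < 3*cnt + 1: 2*cnt > -1 ∧ (∀acc_1. ((2*acc_1 > 3 → (7/2)*acc_1 + 3*cnt < -2) ∨ 3*cnt < acc_1 + 2))
Before havoc acc: 2*cnt > -1 ∧ (∀acc_1. ((2*acc_1 > 3 → (7/2)*acc_1 + 3*cnt < -2) ∨ 3*cnt < acc_1 + 2))
Answer: WP = 2*cnt > -1 ∧ (∀acc_1. ((2*acc_1 > 3 → (7/2)*acc_1 + 3*cnt < -2) ∨ 3*cnt < acc_1 + 2))


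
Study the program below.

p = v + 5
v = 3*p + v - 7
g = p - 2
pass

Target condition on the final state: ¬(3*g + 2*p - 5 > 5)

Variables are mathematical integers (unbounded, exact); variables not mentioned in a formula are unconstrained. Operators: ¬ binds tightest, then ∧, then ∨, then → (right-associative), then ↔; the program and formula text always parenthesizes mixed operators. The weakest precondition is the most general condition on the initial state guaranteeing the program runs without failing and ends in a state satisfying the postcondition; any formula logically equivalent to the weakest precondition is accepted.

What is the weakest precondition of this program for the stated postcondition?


Working backward. After the program, the postcondition ¬(3*g + 2*p - 5 > 5) must hold; in canonical form it is ¬(3*g + 2*p > 10).
Before skip: ¬(3*g + 2*p > 10)
Before g := p - 2: ¬(5*p > 16)
Before v := 3*p + v - 7: ¬(5*p > 16)
Before p := v + 5: ¬(5*v > -9)
Answer: WP = ¬(5*v > -9)


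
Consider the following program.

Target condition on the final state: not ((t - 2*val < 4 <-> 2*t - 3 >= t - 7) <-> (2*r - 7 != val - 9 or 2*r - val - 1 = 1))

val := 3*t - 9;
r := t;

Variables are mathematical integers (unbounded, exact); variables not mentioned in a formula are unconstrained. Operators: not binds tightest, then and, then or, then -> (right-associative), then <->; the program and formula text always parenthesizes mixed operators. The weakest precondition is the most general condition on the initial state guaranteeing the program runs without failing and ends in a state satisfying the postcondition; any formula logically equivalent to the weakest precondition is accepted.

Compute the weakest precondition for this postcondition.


Working backward. After the program, the postcondition not ((t - 2*val < 4 <-> 2*t - 3 >= t - 7) <-> (2*r - 7 != val - 9 or 2*r - val - 1 = 1)) must hold; in canonical form it is not ((t < 2*val + 4 <-> t >= -4) <-> (2*r != val - 2 or 2*r = val + 2)).
Before r := t: not ((t < 2*val + 4 <-> t >= -4) <-> (2*t != val - 2 or 2*t = val + 2))
Before val := 3*t - 9: not ((5*t > 14 <-> t >= -4) <-> (t != 11 or t = 7))
Answer: WP = not ((5*t > 14 <-> t >= -4) <-> (t != 11 or t = 7))
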